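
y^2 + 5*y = y*(y + 5)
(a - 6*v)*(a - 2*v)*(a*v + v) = a^3*v - 8*a^2*v^2 + a^2*v + 12*a*v^3 - 8*a*v^2 + 12*v^3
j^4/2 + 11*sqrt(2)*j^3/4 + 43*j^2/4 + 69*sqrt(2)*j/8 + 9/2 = (j/2 + sqrt(2))*(j + sqrt(2)/2)*(j + 3*sqrt(2)/2)^2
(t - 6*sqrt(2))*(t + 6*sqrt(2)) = t^2 - 72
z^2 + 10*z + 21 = (z + 3)*(z + 7)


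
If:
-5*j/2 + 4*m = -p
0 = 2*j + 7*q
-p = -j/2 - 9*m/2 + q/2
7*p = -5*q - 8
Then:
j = -1904/2369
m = -416/2369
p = -3096/2369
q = 544/2369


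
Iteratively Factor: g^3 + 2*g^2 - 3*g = (g - 1)*(g^2 + 3*g) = g*(g - 1)*(g + 3)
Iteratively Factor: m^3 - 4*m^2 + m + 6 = (m - 3)*(m^2 - m - 2) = (m - 3)*(m + 1)*(m - 2)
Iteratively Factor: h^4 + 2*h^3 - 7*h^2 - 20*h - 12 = (h - 3)*(h^3 + 5*h^2 + 8*h + 4) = (h - 3)*(h + 2)*(h^2 + 3*h + 2) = (h - 3)*(h + 2)^2*(h + 1)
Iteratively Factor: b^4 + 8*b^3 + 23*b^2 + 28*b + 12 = (b + 2)*(b^3 + 6*b^2 + 11*b + 6) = (b + 2)^2*(b^2 + 4*b + 3) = (b + 1)*(b + 2)^2*(b + 3)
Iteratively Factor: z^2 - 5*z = (z)*(z - 5)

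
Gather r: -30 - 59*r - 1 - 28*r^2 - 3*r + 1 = -28*r^2 - 62*r - 30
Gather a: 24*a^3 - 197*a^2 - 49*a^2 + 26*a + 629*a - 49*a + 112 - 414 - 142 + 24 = 24*a^3 - 246*a^2 + 606*a - 420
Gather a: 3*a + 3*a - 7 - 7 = 6*a - 14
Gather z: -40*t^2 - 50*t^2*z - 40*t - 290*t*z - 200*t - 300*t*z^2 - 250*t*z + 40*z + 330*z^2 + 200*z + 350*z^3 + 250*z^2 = -40*t^2 - 240*t + 350*z^3 + z^2*(580 - 300*t) + z*(-50*t^2 - 540*t + 240)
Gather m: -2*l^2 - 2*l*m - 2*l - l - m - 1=-2*l^2 - 3*l + m*(-2*l - 1) - 1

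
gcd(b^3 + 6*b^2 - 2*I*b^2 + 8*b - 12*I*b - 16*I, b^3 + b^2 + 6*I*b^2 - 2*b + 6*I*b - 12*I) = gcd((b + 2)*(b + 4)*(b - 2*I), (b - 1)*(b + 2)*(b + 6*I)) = b + 2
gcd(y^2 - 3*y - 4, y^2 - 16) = y - 4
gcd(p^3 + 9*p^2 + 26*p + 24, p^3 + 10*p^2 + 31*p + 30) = p^2 + 5*p + 6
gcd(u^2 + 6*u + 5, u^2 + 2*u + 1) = u + 1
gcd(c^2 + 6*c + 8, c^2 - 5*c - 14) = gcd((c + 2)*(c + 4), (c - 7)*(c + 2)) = c + 2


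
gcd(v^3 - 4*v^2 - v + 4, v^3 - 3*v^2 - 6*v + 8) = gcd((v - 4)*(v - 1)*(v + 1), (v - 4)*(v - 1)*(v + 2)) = v^2 - 5*v + 4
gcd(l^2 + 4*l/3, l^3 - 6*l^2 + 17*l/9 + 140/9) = l + 4/3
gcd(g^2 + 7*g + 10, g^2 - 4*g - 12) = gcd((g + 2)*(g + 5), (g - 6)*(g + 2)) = g + 2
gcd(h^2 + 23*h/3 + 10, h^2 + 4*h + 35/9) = h + 5/3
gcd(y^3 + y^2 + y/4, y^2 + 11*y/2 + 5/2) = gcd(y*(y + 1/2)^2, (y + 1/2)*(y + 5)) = y + 1/2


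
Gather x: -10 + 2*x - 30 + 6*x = 8*x - 40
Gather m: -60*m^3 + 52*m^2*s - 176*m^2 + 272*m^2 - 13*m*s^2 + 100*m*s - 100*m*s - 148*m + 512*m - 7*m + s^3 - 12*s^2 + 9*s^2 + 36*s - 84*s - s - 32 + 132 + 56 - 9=-60*m^3 + m^2*(52*s + 96) + m*(357 - 13*s^2) + s^3 - 3*s^2 - 49*s + 147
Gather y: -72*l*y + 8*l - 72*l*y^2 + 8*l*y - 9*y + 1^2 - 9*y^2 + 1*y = 8*l + y^2*(-72*l - 9) + y*(-64*l - 8) + 1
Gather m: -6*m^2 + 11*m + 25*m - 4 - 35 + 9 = -6*m^2 + 36*m - 30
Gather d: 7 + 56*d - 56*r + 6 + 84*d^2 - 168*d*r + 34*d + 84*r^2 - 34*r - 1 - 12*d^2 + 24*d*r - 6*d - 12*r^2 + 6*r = 72*d^2 + d*(84 - 144*r) + 72*r^2 - 84*r + 12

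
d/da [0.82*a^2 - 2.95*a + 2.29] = 1.64*a - 2.95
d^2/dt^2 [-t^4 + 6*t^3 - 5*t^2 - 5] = -12*t^2 + 36*t - 10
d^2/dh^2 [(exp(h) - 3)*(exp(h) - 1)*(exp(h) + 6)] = (9*exp(2*h) + 8*exp(h) - 21)*exp(h)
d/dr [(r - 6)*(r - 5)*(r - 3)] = 3*r^2 - 28*r + 63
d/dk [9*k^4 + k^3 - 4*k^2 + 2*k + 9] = 36*k^3 + 3*k^2 - 8*k + 2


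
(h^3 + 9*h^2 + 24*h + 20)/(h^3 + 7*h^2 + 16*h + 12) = (h + 5)/(h + 3)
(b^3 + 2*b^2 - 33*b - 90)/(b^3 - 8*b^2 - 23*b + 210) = (b + 3)/(b - 7)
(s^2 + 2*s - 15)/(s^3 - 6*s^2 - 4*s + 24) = (s^2 + 2*s - 15)/(s^3 - 6*s^2 - 4*s + 24)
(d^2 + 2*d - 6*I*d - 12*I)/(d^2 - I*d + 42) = (d^2 + d*(2 - 6*I) - 12*I)/(d^2 - I*d + 42)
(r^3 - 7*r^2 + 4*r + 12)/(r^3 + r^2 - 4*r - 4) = (r - 6)/(r + 2)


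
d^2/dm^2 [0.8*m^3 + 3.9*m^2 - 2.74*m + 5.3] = 4.8*m + 7.8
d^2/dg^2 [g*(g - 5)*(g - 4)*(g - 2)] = 12*g^2 - 66*g + 76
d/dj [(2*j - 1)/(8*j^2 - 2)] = -1/(4*j^2 + 4*j + 1)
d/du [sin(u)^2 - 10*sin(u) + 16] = 2*(sin(u) - 5)*cos(u)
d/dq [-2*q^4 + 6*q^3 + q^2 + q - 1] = -8*q^3 + 18*q^2 + 2*q + 1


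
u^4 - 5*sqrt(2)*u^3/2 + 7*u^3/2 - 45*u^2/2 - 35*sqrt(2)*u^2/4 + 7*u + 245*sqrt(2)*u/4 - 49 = (u - 7/2)*(u + 7)*(u - 2*sqrt(2))*(u - sqrt(2)/2)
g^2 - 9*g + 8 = (g - 8)*(g - 1)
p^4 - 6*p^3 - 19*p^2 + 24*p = p*(p - 8)*(p - 1)*(p + 3)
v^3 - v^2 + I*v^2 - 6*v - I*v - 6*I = (v - 3)*(v + 2)*(v + I)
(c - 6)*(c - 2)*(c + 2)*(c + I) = c^4 - 6*c^3 + I*c^3 - 4*c^2 - 6*I*c^2 + 24*c - 4*I*c + 24*I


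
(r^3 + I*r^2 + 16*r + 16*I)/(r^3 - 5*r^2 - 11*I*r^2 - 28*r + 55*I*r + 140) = (r^2 + 5*I*r - 4)/(r^2 - r*(5 + 7*I) + 35*I)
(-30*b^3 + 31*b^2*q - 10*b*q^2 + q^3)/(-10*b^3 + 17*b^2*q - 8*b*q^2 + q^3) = (-3*b + q)/(-b + q)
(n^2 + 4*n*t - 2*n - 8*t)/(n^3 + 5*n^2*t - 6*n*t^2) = (n^2 + 4*n*t - 2*n - 8*t)/(n*(n^2 + 5*n*t - 6*t^2))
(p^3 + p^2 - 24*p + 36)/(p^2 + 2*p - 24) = (p^2 - 5*p + 6)/(p - 4)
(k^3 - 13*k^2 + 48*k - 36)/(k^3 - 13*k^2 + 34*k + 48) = (k^2 - 7*k + 6)/(k^2 - 7*k - 8)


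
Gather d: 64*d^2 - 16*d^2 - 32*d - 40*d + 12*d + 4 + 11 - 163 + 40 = 48*d^2 - 60*d - 108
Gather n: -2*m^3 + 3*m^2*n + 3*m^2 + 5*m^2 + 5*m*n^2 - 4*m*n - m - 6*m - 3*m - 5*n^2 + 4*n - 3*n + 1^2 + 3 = -2*m^3 + 8*m^2 - 10*m + n^2*(5*m - 5) + n*(3*m^2 - 4*m + 1) + 4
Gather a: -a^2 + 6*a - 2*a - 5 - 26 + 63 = -a^2 + 4*a + 32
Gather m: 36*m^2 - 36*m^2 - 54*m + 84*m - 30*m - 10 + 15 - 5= 0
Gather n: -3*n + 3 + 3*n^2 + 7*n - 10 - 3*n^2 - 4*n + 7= 0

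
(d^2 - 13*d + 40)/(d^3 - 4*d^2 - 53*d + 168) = (d - 5)/(d^2 + 4*d - 21)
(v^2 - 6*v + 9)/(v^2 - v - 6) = (v - 3)/(v + 2)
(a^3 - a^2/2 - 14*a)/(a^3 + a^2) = (a^2 - a/2 - 14)/(a*(a + 1))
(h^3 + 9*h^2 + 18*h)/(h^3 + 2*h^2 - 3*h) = (h + 6)/(h - 1)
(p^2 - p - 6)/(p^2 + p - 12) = (p + 2)/(p + 4)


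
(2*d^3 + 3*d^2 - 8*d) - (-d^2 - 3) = 2*d^3 + 4*d^2 - 8*d + 3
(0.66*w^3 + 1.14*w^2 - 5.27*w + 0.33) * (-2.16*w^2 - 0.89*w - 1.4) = -1.4256*w^5 - 3.0498*w^4 + 9.4446*w^3 + 2.3815*w^2 + 7.0843*w - 0.462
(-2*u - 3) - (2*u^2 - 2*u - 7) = 4 - 2*u^2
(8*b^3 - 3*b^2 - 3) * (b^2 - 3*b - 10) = 8*b^5 - 27*b^4 - 71*b^3 + 27*b^2 + 9*b + 30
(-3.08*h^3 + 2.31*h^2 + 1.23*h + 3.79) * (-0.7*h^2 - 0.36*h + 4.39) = 2.156*h^5 - 0.5082*h^4 - 15.2138*h^3 + 7.0451*h^2 + 4.0353*h + 16.6381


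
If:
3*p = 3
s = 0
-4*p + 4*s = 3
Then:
No Solution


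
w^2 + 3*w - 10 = (w - 2)*(w + 5)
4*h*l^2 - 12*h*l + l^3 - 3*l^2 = l*(4*h + l)*(l - 3)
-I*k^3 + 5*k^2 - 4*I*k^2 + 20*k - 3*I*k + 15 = (k + 3)*(k + 5*I)*(-I*k - I)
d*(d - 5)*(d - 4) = d^3 - 9*d^2 + 20*d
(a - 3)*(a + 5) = a^2 + 2*a - 15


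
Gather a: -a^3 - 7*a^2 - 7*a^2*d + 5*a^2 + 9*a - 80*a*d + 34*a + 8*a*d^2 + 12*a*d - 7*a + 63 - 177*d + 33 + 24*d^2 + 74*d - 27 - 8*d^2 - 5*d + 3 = -a^3 + a^2*(-7*d - 2) + a*(8*d^2 - 68*d + 36) + 16*d^2 - 108*d + 72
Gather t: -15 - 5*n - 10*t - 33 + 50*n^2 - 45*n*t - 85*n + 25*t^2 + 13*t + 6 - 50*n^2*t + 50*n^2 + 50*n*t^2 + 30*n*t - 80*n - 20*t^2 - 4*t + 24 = 100*n^2 - 170*n + t^2*(50*n + 5) + t*(-50*n^2 - 15*n - 1) - 18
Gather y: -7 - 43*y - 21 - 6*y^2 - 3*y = -6*y^2 - 46*y - 28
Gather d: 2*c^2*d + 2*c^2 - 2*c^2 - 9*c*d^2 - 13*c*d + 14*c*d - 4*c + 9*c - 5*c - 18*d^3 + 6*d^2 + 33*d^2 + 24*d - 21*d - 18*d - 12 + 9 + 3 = -18*d^3 + d^2*(39 - 9*c) + d*(2*c^2 + c - 15)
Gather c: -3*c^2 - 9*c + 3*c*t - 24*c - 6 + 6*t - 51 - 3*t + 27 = -3*c^2 + c*(3*t - 33) + 3*t - 30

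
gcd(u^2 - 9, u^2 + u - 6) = u + 3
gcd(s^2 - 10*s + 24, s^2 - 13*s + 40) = 1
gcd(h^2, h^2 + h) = h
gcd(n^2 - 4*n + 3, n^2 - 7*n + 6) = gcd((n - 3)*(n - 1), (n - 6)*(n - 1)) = n - 1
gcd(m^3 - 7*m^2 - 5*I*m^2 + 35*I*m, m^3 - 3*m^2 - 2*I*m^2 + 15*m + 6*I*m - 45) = m - 5*I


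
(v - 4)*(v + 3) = v^2 - v - 12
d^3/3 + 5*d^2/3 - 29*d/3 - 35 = (d/3 + 1)*(d - 5)*(d + 7)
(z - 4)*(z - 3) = z^2 - 7*z + 12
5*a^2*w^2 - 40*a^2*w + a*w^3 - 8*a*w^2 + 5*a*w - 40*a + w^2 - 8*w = (5*a + w)*(w - 8)*(a*w + 1)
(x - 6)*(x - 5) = x^2 - 11*x + 30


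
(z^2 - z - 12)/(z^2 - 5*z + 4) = (z + 3)/(z - 1)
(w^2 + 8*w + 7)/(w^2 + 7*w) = (w + 1)/w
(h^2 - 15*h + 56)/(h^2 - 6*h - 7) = (h - 8)/(h + 1)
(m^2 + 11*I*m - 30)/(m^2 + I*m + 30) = (m + 5*I)/(m - 5*I)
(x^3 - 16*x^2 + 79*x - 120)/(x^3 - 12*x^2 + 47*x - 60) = (x - 8)/(x - 4)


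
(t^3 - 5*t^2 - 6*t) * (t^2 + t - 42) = t^5 - 4*t^4 - 53*t^3 + 204*t^2 + 252*t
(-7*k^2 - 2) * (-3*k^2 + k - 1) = 21*k^4 - 7*k^3 + 13*k^2 - 2*k + 2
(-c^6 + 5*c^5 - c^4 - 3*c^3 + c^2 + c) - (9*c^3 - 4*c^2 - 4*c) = -c^6 + 5*c^5 - c^4 - 12*c^3 + 5*c^2 + 5*c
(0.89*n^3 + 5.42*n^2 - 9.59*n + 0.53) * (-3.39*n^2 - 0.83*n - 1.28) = -3.0171*n^5 - 19.1125*n^4 + 26.8723*n^3 - 0.7746*n^2 + 11.8353*n - 0.6784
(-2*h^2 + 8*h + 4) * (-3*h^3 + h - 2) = 6*h^5 - 24*h^4 - 14*h^3 + 12*h^2 - 12*h - 8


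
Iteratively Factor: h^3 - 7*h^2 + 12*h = (h - 3)*(h^2 - 4*h) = (h - 4)*(h - 3)*(h)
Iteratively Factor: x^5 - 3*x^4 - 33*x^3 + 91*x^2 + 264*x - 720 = (x + 4)*(x^4 - 7*x^3 - 5*x^2 + 111*x - 180) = (x - 3)*(x + 4)*(x^3 - 4*x^2 - 17*x + 60) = (x - 3)^2*(x + 4)*(x^2 - x - 20) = (x - 3)^2*(x + 4)^2*(x - 5)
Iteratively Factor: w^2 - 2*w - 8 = (w - 4)*(w + 2)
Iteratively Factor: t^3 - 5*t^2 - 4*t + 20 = (t + 2)*(t^2 - 7*t + 10) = (t - 2)*(t + 2)*(t - 5)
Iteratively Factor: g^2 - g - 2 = (g + 1)*(g - 2)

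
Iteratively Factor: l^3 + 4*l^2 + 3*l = (l + 3)*(l^2 + l) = l*(l + 3)*(l + 1)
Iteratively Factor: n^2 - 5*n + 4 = (n - 1)*(n - 4)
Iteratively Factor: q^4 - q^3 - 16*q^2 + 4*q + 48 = (q + 3)*(q^3 - 4*q^2 - 4*q + 16) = (q - 4)*(q + 3)*(q^2 - 4) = (q - 4)*(q + 2)*(q + 3)*(q - 2)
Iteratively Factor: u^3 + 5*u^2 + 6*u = (u + 2)*(u^2 + 3*u) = (u + 2)*(u + 3)*(u)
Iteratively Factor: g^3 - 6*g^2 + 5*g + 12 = (g + 1)*(g^2 - 7*g + 12) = (g - 4)*(g + 1)*(g - 3)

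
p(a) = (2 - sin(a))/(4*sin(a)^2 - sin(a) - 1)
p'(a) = (2 - sin(a))*(-8*sin(a)*cos(a) + cos(a))/(4*sin(a)^2 - sin(a) - 1)^2 - cos(a)/(4*sin(a)^2 - sin(a) - 1)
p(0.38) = -1.99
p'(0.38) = -3.29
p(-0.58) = 3.40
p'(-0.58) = 19.32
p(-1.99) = 0.90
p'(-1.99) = -0.81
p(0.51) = -2.83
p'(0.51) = -11.77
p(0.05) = -1.88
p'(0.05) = 2.04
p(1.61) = 0.50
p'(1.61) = 0.09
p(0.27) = -1.76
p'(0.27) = -0.98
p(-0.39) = -57.16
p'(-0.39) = 5153.90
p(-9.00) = 26.37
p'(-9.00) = -1118.38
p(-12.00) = -3.80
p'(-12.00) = -25.25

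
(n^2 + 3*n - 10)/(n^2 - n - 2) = (n + 5)/(n + 1)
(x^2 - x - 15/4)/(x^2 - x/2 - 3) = (x - 5/2)/(x - 2)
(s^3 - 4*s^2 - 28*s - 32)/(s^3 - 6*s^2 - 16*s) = (s + 2)/s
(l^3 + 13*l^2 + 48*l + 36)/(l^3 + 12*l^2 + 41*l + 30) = (l + 6)/(l + 5)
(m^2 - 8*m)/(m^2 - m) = (m - 8)/(m - 1)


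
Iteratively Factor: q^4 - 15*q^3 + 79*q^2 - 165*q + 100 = (q - 5)*(q^3 - 10*q^2 + 29*q - 20) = (q - 5)*(q - 4)*(q^2 - 6*q + 5) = (q - 5)^2*(q - 4)*(q - 1)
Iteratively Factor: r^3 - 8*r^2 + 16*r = (r)*(r^2 - 8*r + 16) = r*(r - 4)*(r - 4)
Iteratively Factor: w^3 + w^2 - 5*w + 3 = (w + 3)*(w^2 - 2*w + 1) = (w - 1)*(w + 3)*(w - 1)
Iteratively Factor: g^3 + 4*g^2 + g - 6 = (g + 2)*(g^2 + 2*g - 3) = (g - 1)*(g + 2)*(g + 3)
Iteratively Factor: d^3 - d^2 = (d - 1)*(d^2) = d*(d - 1)*(d)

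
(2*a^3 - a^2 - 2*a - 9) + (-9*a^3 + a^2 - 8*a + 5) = -7*a^3 - 10*a - 4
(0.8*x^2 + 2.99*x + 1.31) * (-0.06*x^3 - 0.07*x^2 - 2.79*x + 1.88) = -0.048*x^5 - 0.2354*x^4 - 2.5199*x^3 - 6.9298*x^2 + 1.9663*x + 2.4628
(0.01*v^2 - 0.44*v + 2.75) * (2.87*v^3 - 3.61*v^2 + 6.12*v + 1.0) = 0.0287*v^5 - 1.2989*v^4 + 9.5421*v^3 - 12.6103*v^2 + 16.39*v + 2.75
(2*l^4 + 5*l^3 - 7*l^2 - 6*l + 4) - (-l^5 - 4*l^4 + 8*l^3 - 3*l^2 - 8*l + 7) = l^5 + 6*l^4 - 3*l^3 - 4*l^2 + 2*l - 3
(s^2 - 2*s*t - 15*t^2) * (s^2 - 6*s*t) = s^4 - 8*s^3*t - 3*s^2*t^2 + 90*s*t^3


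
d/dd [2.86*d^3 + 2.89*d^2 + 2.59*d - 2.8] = 8.58*d^2 + 5.78*d + 2.59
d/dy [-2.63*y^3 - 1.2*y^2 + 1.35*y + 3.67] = -7.89*y^2 - 2.4*y + 1.35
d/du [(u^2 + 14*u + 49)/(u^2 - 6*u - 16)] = 10*(-2*u^2 - 13*u + 7)/(u^4 - 12*u^3 + 4*u^2 + 192*u + 256)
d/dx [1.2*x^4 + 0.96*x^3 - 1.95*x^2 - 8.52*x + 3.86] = 4.8*x^3 + 2.88*x^2 - 3.9*x - 8.52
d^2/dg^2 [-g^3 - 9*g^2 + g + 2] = -6*g - 18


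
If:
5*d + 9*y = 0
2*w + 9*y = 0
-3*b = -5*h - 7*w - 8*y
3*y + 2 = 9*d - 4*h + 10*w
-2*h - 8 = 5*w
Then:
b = -2465/468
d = -3/13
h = -133/52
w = -15/26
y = 5/39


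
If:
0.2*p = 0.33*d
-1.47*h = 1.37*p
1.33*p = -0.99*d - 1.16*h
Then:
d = 0.00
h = 0.00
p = 0.00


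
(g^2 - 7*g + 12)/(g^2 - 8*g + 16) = (g - 3)/(g - 4)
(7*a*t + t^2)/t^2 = (7*a + t)/t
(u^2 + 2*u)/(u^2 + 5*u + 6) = u/(u + 3)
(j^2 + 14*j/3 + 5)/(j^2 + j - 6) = (j + 5/3)/(j - 2)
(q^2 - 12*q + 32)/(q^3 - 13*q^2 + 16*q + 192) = (q - 4)/(q^2 - 5*q - 24)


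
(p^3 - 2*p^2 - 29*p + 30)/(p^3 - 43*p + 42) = (p + 5)/(p + 7)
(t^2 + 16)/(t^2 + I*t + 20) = (t + 4*I)/(t + 5*I)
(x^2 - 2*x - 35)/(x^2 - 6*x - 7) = (x + 5)/(x + 1)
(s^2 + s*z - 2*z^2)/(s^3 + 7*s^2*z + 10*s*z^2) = (s - z)/(s*(s + 5*z))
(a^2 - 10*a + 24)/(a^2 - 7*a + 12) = (a - 6)/(a - 3)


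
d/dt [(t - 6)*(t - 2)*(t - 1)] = 3*t^2 - 18*t + 20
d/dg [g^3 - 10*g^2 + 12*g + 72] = 3*g^2 - 20*g + 12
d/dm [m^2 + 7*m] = 2*m + 7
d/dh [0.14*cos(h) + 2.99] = -0.14*sin(h)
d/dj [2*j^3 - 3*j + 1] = 6*j^2 - 3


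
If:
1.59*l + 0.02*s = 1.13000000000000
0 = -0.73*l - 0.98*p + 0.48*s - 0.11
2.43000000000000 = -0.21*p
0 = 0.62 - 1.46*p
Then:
No Solution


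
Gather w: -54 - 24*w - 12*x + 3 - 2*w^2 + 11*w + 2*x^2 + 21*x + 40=-2*w^2 - 13*w + 2*x^2 + 9*x - 11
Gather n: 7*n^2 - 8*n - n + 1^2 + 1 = 7*n^2 - 9*n + 2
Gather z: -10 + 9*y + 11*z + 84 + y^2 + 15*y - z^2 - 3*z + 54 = y^2 + 24*y - z^2 + 8*z + 128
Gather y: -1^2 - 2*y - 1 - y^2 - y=-y^2 - 3*y - 2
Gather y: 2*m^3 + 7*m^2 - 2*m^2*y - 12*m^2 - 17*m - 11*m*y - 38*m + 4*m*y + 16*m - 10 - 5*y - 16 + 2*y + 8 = 2*m^3 - 5*m^2 - 39*m + y*(-2*m^2 - 7*m - 3) - 18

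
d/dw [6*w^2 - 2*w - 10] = 12*w - 2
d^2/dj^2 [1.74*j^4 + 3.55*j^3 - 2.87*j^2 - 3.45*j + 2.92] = 20.88*j^2 + 21.3*j - 5.74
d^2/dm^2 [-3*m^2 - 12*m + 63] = -6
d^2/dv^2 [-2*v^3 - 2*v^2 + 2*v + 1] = -12*v - 4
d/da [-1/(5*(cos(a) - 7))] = -sin(a)/(5*(cos(a) - 7)^2)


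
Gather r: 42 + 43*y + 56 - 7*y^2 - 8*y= -7*y^2 + 35*y + 98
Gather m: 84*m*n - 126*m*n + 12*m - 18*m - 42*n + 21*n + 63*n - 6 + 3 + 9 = m*(-42*n - 6) + 42*n + 6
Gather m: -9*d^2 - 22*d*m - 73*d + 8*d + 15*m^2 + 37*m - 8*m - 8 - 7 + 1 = -9*d^2 - 65*d + 15*m^2 + m*(29 - 22*d) - 14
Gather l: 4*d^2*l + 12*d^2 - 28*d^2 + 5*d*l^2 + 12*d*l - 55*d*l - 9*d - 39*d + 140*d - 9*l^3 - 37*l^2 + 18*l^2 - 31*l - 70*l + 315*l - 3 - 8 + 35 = -16*d^2 + 92*d - 9*l^3 + l^2*(5*d - 19) + l*(4*d^2 - 43*d + 214) + 24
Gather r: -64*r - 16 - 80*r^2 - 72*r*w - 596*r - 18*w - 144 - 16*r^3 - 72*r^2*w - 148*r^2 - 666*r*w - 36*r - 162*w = -16*r^3 + r^2*(-72*w - 228) + r*(-738*w - 696) - 180*w - 160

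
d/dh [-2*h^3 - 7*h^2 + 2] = 2*h*(-3*h - 7)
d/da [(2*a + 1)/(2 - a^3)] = (4*a^3 + 3*a^2 + 4)/(a^6 - 4*a^3 + 4)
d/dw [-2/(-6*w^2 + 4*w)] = 2*(1 - 3*w)/(w^2*(3*w - 2)^2)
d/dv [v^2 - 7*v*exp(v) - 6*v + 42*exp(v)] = -7*v*exp(v) + 2*v + 35*exp(v) - 6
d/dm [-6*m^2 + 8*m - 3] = 8 - 12*m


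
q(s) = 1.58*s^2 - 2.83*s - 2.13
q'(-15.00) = -50.23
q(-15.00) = 395.82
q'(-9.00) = -31.27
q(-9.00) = 151.32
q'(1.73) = 2.64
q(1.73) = -2.30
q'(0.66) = -0.74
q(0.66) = -3.31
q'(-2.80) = -11.68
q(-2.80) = 18.18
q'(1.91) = 3.21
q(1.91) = -1.77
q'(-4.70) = -17.68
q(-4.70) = 46.07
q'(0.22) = -2.13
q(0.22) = -2.68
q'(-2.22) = -9.85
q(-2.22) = 11.94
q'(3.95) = 9.65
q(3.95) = 11.34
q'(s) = 3.16*s - 2.83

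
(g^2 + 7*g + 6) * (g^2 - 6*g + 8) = g^4 + g^3 - 28*g^2 + 20*g + 48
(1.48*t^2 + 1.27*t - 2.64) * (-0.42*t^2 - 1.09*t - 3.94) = -0.6216*t^4 - 2.1466*t^3 - 6.1067*t^2 - 2.1262*t + 10.4016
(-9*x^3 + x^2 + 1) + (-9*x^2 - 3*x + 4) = -9*x^3 - 8*x^2 - 3*x + 5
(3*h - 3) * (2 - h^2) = -3*h^3 + 3*h^2 + 6*h - 6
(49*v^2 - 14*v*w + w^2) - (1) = 49*v^2 - 14*v*w + w^2 - 1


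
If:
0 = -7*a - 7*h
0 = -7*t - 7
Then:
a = -h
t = -1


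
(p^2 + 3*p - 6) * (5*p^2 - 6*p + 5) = 5*p^4 + 9*p^3 - 43*p^2 + 51*p - 30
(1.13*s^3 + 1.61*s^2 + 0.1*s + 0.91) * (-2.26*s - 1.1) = -2.5538*s^4 - 4.8816*s^3 - 1.997*s^2 - 2.1666*s - 1.001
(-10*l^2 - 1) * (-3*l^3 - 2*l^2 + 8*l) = 30*l^5 + 20*l^4 - 77*l^3 + 2*l^2 - 8*l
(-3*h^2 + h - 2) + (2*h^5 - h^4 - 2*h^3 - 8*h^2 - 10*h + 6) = 2*h^5 - h^4 - 2*h^3 - 11*h^2 - 9*h + 4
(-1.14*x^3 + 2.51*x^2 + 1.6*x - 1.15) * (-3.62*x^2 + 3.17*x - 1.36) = 4.1268*x^5 - 12.7*x^4 + 3.7151*x^3 + 5.8214*x^2 - 5.8215*x + 1.564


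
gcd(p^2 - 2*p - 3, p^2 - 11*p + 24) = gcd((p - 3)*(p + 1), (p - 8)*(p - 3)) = p - 3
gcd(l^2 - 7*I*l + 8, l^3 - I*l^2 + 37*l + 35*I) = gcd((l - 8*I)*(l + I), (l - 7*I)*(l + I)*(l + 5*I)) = l + I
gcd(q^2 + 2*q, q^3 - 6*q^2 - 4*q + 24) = q + 2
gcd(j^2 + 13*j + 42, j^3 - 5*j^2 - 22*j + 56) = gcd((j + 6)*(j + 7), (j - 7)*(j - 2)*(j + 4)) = 1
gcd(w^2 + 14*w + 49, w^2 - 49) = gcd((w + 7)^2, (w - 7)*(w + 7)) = w + 7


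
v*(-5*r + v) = -5*r*v + v^2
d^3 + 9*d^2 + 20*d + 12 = (d + 1)*(d + 2)*(d + 6)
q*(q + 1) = q^2 + q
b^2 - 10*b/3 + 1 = (b - 3)*(b - 1/3)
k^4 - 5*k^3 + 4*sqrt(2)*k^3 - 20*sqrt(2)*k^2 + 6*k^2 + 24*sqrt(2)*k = k*(k - 3)*(k - 2)*(k + 4*sqrt(2))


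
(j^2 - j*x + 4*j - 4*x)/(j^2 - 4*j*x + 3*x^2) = (-j - 4)/(-j + 3*x)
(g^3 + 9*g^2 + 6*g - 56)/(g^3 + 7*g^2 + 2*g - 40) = (g + 7)/(g + 5)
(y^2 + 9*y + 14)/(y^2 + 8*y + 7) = (y + 2)/(y + 1)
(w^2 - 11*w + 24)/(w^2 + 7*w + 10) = (w^2 - 11*w + 24)/(w^2 + 7*w + 10)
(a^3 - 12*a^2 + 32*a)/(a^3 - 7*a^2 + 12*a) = (a - 8)/(a - 3)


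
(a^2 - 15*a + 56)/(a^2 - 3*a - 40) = (a - 7)/(a + 5)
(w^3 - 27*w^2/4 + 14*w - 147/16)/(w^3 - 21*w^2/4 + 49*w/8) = (w - 3/2)/w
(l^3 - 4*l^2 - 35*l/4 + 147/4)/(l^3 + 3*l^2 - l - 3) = (l^2 - 7*l + 49/4)/(l^2 - 1)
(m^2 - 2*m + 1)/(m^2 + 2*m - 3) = (m - 1)/(m + 3)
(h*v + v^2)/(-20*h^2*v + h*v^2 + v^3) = (h + v)/(-20*h^2 + h*v + v^2)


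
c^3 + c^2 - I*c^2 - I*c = c*(c + 1)*(c - I)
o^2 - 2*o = o*(o - 2)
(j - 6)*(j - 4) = j^2 - 10*j + 24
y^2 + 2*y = y*(y + 2)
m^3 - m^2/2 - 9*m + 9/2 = (m - 3)*(m - 1/2)*(m + 3)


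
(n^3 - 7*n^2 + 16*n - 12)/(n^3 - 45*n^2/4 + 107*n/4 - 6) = 4*(n^2 - 4*n + 4)/(4*n^2 - 33*n + 8)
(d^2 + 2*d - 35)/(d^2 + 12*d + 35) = (d - 5)/(d + 5)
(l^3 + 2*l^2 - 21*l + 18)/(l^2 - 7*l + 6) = (l^2 + 3*l - 18)/(l - 6)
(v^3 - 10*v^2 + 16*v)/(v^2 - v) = (v^2 - 10*v + 16)/(v - 1)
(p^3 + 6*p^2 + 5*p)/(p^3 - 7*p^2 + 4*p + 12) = p*(p + 5)/(p^2 - 8*p + 12)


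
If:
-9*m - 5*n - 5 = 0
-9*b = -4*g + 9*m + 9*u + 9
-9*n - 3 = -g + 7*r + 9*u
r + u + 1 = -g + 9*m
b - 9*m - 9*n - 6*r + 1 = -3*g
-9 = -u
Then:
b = -7115/298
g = -15235/298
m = -23725/2682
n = 4447/298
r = -5735/149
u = 9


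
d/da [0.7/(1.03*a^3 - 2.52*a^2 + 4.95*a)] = (-2.163*a^2 + 3.528*a - 3.465)/(a^2*(1.03*a^2 - 2.52*a + 4.95)^2)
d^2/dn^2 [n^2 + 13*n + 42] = 2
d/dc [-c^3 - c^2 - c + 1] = -3*c^2 - 2*c - 1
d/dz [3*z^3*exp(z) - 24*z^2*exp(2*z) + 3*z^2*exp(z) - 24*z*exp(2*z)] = 3*(z^3 - 16*z^2*exp(z) + 4*z^2 - 32*z*exp(z) + 2*z - 8*exp(z))*exp(z)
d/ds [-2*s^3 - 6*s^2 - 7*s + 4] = -6*s^2 - 12*s - 7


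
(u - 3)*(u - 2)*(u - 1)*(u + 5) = u^4 - u^3 - 19*u^2 + 49*u - 30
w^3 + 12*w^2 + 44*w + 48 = (w + 2)*(w + 4)*(w + 6)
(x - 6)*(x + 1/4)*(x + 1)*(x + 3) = x^4 - 7*x^3/4 - 43*x^2/2 - 93*x/4 - 9/2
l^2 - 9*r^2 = (l - 3*r)*(l + 3*r)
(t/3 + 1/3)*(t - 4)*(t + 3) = t^3/3 - 13*t/3 - 4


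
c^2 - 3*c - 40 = (c - 8)*(c + 5)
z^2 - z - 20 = (z - 5)*(z + 4)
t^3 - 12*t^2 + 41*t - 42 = (t - 7)*(t - 3)*(t - 2)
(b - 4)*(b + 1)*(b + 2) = b^3 - b^2 - 10*b - 8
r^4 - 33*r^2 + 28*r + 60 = (r - 5)*(r - 2)*(r + 1)*(r + 6)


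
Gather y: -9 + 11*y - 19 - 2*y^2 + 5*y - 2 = -2*y^2 + 16*y - 30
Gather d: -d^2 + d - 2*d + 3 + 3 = -d^2 - d + 6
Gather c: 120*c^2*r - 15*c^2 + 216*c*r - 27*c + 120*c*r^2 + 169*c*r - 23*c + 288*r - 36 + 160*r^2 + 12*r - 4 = c^2*(120*r - 15) + c*(120*r^2 + 385*r - 50) + 160*r^2 + 300*r - 40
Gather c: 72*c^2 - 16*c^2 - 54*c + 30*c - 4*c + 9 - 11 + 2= 56*c^2 - 28*c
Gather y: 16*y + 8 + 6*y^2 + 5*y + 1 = 6*y^2 + 21*y + 9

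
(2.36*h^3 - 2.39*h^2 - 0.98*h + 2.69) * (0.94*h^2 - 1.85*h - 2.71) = 2.2184*h^5 - 6.6126*h^4 - 2.8953*h^3 + 10.8185*h^2 - 2.3207*h - 7.2899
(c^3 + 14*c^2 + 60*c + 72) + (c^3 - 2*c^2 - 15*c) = 2*c^3 + 12*c^2 + 45*c + 72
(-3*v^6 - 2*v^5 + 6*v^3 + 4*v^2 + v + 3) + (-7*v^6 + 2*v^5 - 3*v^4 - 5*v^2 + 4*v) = -10*v^6 - 3*v^4 + 6*v^3 - v^2 + 5*v + 3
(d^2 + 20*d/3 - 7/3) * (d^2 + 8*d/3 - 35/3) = d^4 + 28*d^3/3 + 34*d^2/9 - 84*d + 245/9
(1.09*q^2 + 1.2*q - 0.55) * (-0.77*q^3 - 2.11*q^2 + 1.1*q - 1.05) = -0.8393*q^5 - 3.2239*q^4 - 0.909499999999999*q^3 + 1.336*q^2 - 1.865*q + 0.5775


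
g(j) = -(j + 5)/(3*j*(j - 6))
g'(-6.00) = 0.00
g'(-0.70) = -0.55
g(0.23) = 1.31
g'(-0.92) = -0.32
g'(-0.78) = -0.44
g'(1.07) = -0.22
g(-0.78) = -0.27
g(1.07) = 0.38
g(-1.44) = -0.11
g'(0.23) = -5.23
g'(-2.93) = -0.02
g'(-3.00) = -0.02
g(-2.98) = -0.03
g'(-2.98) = -0.02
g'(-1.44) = -0.12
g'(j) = -1/(3*j*(j - 6)) + (j + 5)/(3*j*(j - 6)^2) + (j + 5)/(3*j^2*(j - 6))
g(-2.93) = -0.03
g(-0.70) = -0.31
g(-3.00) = -0.02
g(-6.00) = 0.00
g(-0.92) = -0.21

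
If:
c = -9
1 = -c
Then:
No Solution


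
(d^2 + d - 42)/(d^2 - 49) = (d - 6)/(d - 7)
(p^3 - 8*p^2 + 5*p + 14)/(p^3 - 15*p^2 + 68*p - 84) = (p + 1)/(p - 6)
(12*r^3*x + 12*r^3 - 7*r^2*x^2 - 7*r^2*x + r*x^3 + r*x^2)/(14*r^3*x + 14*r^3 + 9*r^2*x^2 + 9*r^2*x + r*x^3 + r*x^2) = (12*r^2 - 7*r*x + x^2)/(14*r^2 + 9*r*x + x^2)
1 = 1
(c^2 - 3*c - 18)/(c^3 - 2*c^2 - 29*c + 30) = (c + 3)/(c^2 + 4*c - 5)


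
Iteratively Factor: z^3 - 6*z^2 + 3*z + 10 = (z + 1)*(z^2 - 7*z + 10) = (z - 2)*(z + 1)*(z - 5)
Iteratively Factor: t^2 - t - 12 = (t - 4)*(t + 3)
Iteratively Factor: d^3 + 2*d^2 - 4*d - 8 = (d + 2)*(d^2 - 4) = (d + 2)^2*(d - 2)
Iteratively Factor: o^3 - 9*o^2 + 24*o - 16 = (o - 1)*(o^2 - 8*o + 16) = (o - 4)*(o - 1)*(o - 4)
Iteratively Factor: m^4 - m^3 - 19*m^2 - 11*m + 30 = (m + 2)*(m^3 - 3*m^2 - 13*m + 15) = (m - 1)*(m + 2)*(m^2 - 2*m - 15) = (m - 1)*(m + 2)*(m + 3)*(m - 5)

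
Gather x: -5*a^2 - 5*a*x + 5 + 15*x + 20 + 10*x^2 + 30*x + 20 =-5*a^2 + 10*x^2 + x*(45 - 5*a) + 45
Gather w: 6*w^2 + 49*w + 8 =6*w^2 + 49*w + 8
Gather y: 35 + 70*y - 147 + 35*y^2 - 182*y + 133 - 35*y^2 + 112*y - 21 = 0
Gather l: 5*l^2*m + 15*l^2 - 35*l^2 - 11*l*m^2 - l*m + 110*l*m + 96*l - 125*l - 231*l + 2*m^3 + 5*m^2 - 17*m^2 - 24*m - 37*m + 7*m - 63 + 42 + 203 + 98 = l^2*(5*m - 20) + l*(-11*m^2 + 109*m - 260) + 2*m^3 - 12*m^2 - 54*m + 280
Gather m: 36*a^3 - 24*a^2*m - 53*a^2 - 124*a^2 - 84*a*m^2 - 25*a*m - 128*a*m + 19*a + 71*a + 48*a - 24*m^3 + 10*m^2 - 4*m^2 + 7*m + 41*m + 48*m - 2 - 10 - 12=36*a^3 - 177*a^2 + 138*a - 24*m^3 + m^2*(6 - 84*a) + m*(-24*a^2 - 153*a + 96) - 24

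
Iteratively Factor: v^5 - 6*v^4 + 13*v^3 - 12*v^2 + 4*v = (v - 2)*(v^4 - 4*v^3 + 5*v^2 - 2*v) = (v - 2)^2*(v^3 - 2*v^2 + v) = (v - 2)^2*(v - 1)*(v^2 - v) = (v - 2)^2*(v - 1)^2*(v)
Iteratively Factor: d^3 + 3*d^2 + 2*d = (d + 1)*(d^2 + 2*d) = (d + 1)*(d + 2)*(d)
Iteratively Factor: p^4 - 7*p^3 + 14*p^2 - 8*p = (p)*(p^3 - 7*p^2 + 14*p - 8) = p*(p - 1)*(p^2 - 6*p + 8) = p*(p - 4)*(p - 1)*(p - 2)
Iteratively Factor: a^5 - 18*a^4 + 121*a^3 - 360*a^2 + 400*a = (a - 5)*(a^4 - 13*a^3 + 56*a^2 - 80*a) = a*(a - 5)*(a^3 - 13*a^2 + 56*a - 80) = a*(a - 5)^2*(a^2 - 8*a + 16) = a*(a - 5)^2*(a - 4)*(a - 4)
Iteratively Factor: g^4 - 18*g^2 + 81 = (g - 3)*(g^3 + 3*g^2 - 9*g - 27) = (g - 3)^2*(g^2 + 6*g + 9) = (g - 3)^2*(g + 3)*(g + 3)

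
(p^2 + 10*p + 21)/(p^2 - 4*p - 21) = (p + 7)/(p - 7)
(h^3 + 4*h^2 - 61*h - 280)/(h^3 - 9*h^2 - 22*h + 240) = (h + 7)/(h - 6)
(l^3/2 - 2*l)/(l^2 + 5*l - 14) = l*(l + 2)/(2*(l + 7))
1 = 1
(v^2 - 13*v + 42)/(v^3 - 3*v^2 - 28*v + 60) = (v - 7)/(v^2 + 3*v - 10)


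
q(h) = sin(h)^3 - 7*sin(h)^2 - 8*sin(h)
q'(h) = 3*sin(h)^2*cos(h) - 14*sin(h)*cos(h) - 8*cos(h)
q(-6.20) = -0.71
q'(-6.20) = -9.11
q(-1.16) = 0.68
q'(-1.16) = 2.94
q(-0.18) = 1.20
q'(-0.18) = -5.31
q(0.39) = -4.00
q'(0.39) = -11.92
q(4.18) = 1.06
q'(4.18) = -3.19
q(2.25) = -9.99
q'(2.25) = 10.73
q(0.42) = -4.36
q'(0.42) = -12.06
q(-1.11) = 0.83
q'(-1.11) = 3.09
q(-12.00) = -6.15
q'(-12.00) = -12.36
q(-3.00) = 0.99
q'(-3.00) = 5.90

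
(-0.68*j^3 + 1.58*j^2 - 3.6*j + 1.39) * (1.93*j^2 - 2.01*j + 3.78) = -1.3124*j^5 + 4.4162*j^4 - 12.6942*j^3 + 15.8911*j^2 - 16.4019*j + 5.2542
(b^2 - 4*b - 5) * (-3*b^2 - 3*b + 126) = -3*b^4 + 9*b^3 + 153*b^2 - 489*b - 630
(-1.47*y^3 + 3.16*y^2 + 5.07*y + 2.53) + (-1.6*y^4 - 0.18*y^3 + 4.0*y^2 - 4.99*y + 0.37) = -1.6*y^4 - 1.65*y^3 + 7.16*y^2 + 0.0800000000000001*y + 2.9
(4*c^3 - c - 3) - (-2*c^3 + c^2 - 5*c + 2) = 6*c^3 - c^2 + 4*c - 5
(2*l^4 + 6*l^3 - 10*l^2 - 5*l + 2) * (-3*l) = -6*l^5 - 18*l^4 + 30*l^3 + 15*l^2 - 6*l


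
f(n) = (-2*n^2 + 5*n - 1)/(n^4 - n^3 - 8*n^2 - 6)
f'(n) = (5 - 4*n)/(n^4 - n^3 - 8*n^2 - 6) + (-2*n^2 + 5*n - 1)*(-4*n^3 + 3*n^2 + 16*n)/(n^4 - n^3 - 8*n^2 - 6)^2 = (-n*(-4*n^2 + 3*n + 16)*(2*n^2 - 5*n + 1) + (4*n - 5)*(-n^4 + n^3 + 8*n^2 + 6))/(-n^4 + n^3 + 8*n^2 + 6)^2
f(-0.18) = 0.31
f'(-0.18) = -0.78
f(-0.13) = 0.27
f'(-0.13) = -0.81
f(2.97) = 0.15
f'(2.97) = 0.46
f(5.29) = -0.08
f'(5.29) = 0.04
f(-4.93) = -0.15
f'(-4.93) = -0.09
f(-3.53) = -0.47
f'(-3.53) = -0.58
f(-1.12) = 0.70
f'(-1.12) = -0.27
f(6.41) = -0.05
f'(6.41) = 0.02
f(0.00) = 0.17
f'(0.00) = -0.83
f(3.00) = 0.17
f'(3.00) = 0.52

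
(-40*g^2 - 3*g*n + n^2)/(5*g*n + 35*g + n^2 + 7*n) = (-8*g + n)/(n + 7)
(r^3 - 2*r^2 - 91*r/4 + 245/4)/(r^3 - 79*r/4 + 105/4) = (2*r - 7)/(2*r - 3)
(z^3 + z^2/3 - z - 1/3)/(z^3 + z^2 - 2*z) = (3*z^2 + 4*z + 1)/(3*z*(z + 2))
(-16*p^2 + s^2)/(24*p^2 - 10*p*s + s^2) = (-4*p - s)/(6*p - s)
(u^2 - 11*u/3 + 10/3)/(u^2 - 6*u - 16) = (-3*u^2 + 11*u - 10)/(3*(-u^2 + 6*u + 16))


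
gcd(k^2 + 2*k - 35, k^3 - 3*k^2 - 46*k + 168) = k + 7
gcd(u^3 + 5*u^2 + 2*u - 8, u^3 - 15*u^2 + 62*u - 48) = u - 1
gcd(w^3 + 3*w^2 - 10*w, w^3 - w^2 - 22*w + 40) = w^2 + 3*w - 10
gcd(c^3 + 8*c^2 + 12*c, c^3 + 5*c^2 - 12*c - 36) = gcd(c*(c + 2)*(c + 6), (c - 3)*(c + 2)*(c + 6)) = c^2 + 8*c + 12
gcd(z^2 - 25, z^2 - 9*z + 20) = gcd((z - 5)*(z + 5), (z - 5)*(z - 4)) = z - 5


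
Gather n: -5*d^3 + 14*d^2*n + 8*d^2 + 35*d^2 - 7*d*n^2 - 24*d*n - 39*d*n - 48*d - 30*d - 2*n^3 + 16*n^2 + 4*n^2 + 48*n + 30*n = -5*d^3 + 43*d^2 - 78*d - 2*n^3 + n^2*(20 - 7*d) + n*(14*d^2 - 63*d + 78)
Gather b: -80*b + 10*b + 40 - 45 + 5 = -70*b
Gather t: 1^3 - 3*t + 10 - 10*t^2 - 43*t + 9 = -10*t^2 - 46*t + 20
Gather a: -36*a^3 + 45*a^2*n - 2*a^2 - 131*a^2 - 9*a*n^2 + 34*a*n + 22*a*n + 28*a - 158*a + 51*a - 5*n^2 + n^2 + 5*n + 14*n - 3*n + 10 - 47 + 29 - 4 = -36*a^3 + a^2*(45*n - 133) + a*(-9*n^2 + 56*n - 79) - 4*n^2 + 16*n - 12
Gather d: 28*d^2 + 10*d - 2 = 28*d^2 + 10*d - 2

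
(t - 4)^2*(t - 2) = t^3 - 10*t^2 + 32*t - 32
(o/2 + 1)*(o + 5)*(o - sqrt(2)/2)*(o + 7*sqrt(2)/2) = o^4/2 + 3*sqrt(2)*o^3/2 + 7*o^3/2 + 13*o^2/4 + 21*sqrt(2)*o^2/2 - 49*o/4 + 15*sqrt(2)*o - 35/2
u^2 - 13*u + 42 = (u - 7)*(u - 6)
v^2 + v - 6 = (v - 2)*(v + 3)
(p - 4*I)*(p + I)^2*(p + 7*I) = p^4 + 5*I*p^3 + 21*p^2 + 53*I*p - 28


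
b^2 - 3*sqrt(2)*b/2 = b*(b - 3*sqrt(2)/2)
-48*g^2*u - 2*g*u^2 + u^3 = u*(-8*g + u)*(6*g + u)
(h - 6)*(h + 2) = h^2 - 4*h - 12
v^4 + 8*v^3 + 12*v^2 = v^2*(v + 2)*(v + 6)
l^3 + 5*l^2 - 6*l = l*(l - 1)*(l + 6)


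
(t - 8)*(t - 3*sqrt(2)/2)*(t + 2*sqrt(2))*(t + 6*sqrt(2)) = t^4 - 8*t^3 + 13*sqrt(2)*t^3/2 - 52*sqrt(2)*t^2 - 36*sqrt(2)*t + 288*sqrt(2)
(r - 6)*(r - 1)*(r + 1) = r^3 - 6*r^2 - r + 6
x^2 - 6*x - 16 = (x - 8)*(x + 2)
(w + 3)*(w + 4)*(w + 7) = w^3 + 14*w^2 + 61*w + 84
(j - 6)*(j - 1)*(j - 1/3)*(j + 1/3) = j^4 - 7*j^3 + 53*j^2/9 + 7*j/9 - 2/3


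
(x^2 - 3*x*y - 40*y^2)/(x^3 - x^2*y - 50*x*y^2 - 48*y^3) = (x + 5*y)/(x^2 + 7*x*y + 6*y^2)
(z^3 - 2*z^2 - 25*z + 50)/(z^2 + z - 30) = (z^2 + 3*z - 10)/(z + 6)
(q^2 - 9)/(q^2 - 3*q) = (q + 3)/q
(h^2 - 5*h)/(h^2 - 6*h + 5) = h/(h - 1)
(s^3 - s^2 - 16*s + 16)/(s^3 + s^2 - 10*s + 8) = (s - 4)/(s - 2)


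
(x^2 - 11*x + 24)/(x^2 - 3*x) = (x - 8)/x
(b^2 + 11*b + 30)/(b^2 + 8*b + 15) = (b + 6)/(b + 3)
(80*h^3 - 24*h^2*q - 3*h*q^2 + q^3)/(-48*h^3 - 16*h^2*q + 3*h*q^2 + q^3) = (-20*h^2 + h*q + q^2)/(12*h^2 + 7*h*q + q^2)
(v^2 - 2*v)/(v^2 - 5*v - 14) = v*(2 - v)/(-v^2 + 5*v + 14)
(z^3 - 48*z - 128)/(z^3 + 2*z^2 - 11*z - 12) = (z^2 - 4*z - 32)/(z^2 - 2*z - 3)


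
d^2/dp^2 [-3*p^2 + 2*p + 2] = -6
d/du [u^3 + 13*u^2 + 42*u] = 3*u^2 + 26*u + 42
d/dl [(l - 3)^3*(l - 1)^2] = (l - 3)^2*(l - 1)*(5*l - 9)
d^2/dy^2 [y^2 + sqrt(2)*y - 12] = 2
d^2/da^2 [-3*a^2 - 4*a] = -6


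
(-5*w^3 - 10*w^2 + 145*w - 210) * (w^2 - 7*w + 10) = -5*w^5 + 25*w^4 + 165*w^3 - 1325*w^2 + 2920*w - 2100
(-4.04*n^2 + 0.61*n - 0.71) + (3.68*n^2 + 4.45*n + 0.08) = -0.36*n^2 + 5.06*n - 0.63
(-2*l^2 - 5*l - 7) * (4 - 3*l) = 6*l^3 + 7*l^2 + l - 28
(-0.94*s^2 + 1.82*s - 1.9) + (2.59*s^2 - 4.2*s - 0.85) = 1.65*s^2 - 2.38*s - 2.75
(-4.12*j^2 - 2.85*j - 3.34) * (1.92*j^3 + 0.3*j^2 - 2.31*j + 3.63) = -7.9104*j^5 - 6.708*j^4 + 2.2494*j^3 - 9.3741*j^2 - 2.6301*j - 12.1242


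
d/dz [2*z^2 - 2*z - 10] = 4*z - 2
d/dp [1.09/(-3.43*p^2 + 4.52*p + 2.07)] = (7.4774*p - 4.9268)/(-3.43*p^2 + 4.52*p + 2.07)^2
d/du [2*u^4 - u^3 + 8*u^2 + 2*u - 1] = 8*u^3 - 3*u^2 + 16*u + 2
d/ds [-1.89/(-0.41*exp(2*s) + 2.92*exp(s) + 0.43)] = (5.5188 - 1.5498*exp(s))*exp(s)/(-0.41*exp(2*s) + 2.92*exp(s) + 0.43)^2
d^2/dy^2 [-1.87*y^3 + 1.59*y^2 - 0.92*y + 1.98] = 3.18 - 11.22*y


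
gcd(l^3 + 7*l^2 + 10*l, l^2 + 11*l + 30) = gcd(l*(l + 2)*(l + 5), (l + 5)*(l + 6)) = l + 5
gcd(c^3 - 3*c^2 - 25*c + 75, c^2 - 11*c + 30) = c - 5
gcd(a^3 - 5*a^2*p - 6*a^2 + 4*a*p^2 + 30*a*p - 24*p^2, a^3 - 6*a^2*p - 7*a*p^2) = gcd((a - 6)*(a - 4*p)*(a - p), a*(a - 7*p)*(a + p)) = 1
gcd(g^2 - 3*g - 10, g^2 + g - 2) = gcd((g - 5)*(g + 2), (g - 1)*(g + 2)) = g + 2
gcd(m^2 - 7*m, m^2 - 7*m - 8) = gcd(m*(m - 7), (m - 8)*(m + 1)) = 1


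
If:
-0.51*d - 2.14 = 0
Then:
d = -4.20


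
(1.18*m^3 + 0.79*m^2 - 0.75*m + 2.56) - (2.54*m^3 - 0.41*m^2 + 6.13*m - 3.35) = -1.36*m^3 + 1.2*m^2 - 6.88*m + 5.91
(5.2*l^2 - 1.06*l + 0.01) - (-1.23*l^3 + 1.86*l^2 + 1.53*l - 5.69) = 1.23*l^3 + 3.34*l^2 - 2.59*l + 5.7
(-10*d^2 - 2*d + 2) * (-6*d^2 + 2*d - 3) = 60*d^4 - 8*d^3 + 14*d^2 + 10*d - 6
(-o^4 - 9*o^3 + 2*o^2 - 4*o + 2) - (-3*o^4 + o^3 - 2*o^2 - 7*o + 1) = 2*o^4 - 10*o^3 + 4*o^2 + 3*o + 1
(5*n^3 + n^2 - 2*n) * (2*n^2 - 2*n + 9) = 10*n^5 - 8*n^4 + 39*n^3 + 13*n^2 - 18*n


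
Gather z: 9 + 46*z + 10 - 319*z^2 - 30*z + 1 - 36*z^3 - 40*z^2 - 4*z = -36*z^3 - 359*z^2 + 12*z + 20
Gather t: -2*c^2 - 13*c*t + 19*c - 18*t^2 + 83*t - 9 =-2*c^2 + 19*c - 18*t^2 + t*(83 - 13*c) - 9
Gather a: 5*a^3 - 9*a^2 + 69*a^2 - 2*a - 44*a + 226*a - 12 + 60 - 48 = 5*a^3 + 60*a^2 + 180*a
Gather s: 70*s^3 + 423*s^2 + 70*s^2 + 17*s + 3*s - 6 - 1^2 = 70*s^3 + 493*s^2 + 20*s - 7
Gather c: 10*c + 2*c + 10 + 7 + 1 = 12*c + 18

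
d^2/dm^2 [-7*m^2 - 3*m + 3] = -14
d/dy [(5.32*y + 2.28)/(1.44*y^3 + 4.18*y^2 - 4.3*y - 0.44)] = (-15.3216*y^3 - 32.0872*y^2 - 19.0608*y + 7.4632)/(2.0736*y^6 + 12.0384*y^5 + 5.0884*y^4 - 37.2152*y^3 + 14.8116*y^2 + 3.784*y + 0.1936)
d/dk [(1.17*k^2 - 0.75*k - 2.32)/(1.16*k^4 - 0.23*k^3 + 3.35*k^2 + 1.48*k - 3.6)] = (-2.7144*k^5 + 2.8791*k^4 + 10.4198*k^3 + 2.6433*k^2 + 7.12*k + 6.1336)/(1.3456*k^8 - 0.5336*k^7 + 7.8249*k^6 + 1.8926*k^5 + 2.1897*k^4 + 11.572*k^3 - 21.9296*k^2 - 10.656*k + 12.96)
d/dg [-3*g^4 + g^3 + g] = -12*g^3 + 3*g^2 + 1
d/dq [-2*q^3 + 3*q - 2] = 3 - 6*q^2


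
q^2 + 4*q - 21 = (q - 3)*(q + 7)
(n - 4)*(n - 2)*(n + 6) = n^3 - 28*n + 48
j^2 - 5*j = j*(j - 5)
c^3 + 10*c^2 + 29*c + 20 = (c + 1)*(c + 4)*(c + 5)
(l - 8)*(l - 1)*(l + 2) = l^3 - 7*l^2 - 10*l + 16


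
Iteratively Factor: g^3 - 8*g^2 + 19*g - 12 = (g - 4)*(g^2 - 4*g + 3) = (g - 4)*(g - 1)*(g - 3)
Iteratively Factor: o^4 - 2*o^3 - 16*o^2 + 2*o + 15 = (o - 1)*(o^3 - o^2 - 17*o - 15) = (o - 5)*(o - 1)*(o^2 + 4*o + 3) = (o - 5)*(o - 1)*(o + 3)*(o + 1)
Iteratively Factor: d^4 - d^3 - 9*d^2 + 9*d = (d)*(d^3 - d^2 - 9*d + 9) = d*(d - 3)*(d^2 + 2*d - 3) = d*(d - 3)*(d - 1)*(d + 3)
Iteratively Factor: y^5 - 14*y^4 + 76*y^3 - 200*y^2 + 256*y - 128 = (y - 2)*(y^4 - 12*y^3 + 52*y^2 - 96*y + 64) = (y - 4)*(y - 2)*(y^3 - 8*y^2 + 20*y - 16) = (y - 4)*(y - 2)^2*(y^2 - 6*y + 8) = (y - 4)*(y - 2)^3*(y - 4)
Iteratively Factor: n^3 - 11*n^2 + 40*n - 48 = (n - 4)*(n^2 - 7*n + 12) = (n - 4)^2*(n - 3)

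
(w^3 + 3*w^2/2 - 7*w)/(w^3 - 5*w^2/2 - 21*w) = (w - 2)/(w - 6)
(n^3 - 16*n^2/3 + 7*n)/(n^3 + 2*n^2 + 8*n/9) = 3*(3*n^2 - 16*n + 21)/(9*n^2 + 18*n + 8)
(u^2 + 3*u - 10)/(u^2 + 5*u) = (u - 2)/u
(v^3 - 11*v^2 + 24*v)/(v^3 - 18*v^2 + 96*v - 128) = v*(v - 3)/(v^2 - 10*v + 16)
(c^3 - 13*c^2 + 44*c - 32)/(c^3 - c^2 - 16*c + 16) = (c - 8)/(c + 4)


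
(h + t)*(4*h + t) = 4*h^2 + 5*h*t + t^2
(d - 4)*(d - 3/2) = d^2 - 11*d/2 + 6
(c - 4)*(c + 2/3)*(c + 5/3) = c^3 - 5*c^2/3 - 74*c/9 - 40/9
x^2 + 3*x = x*(x + 3)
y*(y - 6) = y^2 - 6*y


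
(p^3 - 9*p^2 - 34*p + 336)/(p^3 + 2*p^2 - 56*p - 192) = (p - 7)/(p + 4)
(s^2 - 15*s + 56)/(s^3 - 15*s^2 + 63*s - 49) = (s - 8)/(s^2 - 8*s + 7)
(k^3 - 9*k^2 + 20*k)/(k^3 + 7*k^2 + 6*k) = (k^2 - 9*k + 20)/(k^2 + 7*k + 6)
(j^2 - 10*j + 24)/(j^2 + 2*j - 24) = (j - 6)/(j + 6)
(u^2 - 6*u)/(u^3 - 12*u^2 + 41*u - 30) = u/(u^2 - 6*u + 5)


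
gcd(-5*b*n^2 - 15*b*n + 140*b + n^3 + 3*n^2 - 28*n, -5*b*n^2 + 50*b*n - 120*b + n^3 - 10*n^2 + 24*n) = 5*b*n - 20*b - n^2 + 4*n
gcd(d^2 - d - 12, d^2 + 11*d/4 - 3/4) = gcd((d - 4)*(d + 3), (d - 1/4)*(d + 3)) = d + 3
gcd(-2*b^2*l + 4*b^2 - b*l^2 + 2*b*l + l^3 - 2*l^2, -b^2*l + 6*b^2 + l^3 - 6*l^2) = b + l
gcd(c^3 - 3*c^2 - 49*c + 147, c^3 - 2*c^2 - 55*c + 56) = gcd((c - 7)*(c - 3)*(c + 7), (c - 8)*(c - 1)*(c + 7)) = c + 7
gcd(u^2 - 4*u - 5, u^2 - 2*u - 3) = u + 1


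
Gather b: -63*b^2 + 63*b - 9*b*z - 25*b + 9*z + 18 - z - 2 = -63*b^2 + b*(38 - 9*z) + 8*z + 16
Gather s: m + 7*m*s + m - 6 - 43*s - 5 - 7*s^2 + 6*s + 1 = 2*m - 7*s^2 + s*(7*m - 37) - 10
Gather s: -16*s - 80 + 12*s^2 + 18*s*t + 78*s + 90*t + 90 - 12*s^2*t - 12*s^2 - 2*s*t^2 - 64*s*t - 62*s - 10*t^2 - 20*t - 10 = -12*s^2*t + s*(-2*t^2 - 46*t) - 10*t^2 + 70*t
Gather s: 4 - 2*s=4 - 2*s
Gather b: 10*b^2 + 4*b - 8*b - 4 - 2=10*b^2 - 4*b - 6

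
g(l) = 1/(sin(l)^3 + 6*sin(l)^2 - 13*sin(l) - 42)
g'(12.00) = 0.01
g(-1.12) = -0.04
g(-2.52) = -0.03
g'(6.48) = 0.01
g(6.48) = -0.02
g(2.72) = -0.02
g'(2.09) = -0.00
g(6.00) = -0.03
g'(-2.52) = -0.01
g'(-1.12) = 0.01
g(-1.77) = -0.04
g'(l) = (-3*sin(l)^2*cos(l) - 12*sin(l)*cos(l) + 13*cos(l))/(sin(l)^3 + 6*sin(l)^2 - 13*sin(l) - 42)^2 = (-3*sin(l)^2 - 12*sin(l) + 13)*cos(l)/(sin(l)^3 + 6*sin(l)^2 - 13*sin(l) - 42)^2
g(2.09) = -0.02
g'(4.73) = 0.00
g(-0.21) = -0.03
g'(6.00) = 0.01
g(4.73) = -0.04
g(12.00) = -0.03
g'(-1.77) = -0.01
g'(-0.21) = 0.01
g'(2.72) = -0.00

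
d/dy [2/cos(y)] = 2*sin(y)/cos(y)^2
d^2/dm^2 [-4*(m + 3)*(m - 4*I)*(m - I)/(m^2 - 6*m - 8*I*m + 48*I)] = (m^3*(-208 - 216*I) + m^2*(-3168 + 10368*I) + m*(70848 - 6912*I) + 5760 - 124416*I)/(m^6 + m^5*(-18 - 24*I) + m^4*(-84 + 432*I) + m^3*(3240 - 2080*I) + m^2*(-20736 - 4032*I) + m*(41472 + 55296*I) - 110592*I)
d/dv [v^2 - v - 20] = 2*v - 1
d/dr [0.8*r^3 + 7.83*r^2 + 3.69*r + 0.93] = 2.4*r^2 + 15.66*r + 3.69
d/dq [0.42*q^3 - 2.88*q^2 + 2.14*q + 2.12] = 1.26*q^2 - 5.76*q + 2.14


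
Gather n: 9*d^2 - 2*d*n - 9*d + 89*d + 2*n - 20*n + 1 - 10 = 9*d^2 + 80*d + n*(-2*d - 18) - 9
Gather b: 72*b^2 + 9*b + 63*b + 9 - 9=72*b^2 + 72*b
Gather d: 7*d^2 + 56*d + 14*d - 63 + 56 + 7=7*d^2 + 70*d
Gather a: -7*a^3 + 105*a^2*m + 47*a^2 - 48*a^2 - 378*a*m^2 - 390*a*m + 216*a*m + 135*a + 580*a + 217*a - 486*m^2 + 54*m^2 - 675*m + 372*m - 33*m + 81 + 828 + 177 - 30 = -7*a^3 + a^2*(105*m - 1) + a*(-378*m^2 - 174*m + 932) - 432*m^2 - 336*m + 1056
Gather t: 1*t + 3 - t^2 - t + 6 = 9 - t^2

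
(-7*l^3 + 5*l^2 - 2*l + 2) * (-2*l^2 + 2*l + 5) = 14*l^5 - 24*l^4 - 21*l^3 + 17*l^2 - 6*l + 10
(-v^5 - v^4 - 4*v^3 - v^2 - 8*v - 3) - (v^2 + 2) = -v^5 - v^4 - 4*v^3 - 2*v^2 - 8*v - 5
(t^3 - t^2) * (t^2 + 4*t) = t^5 + 3*t^4 - 4*t^3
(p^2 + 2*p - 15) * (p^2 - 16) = p^4 + 2*p^3 - 31*p^2 - 32*p + 240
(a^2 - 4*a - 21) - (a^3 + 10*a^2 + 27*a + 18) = -a^3 - 9*a^2 - 31*a - 39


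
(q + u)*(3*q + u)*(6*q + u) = 18*q^3 + 27*q^2*u + 10*q*u^2 + u^3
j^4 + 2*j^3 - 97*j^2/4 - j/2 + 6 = (j - 4)*(j - 1/2)*(j + 1/2)*(j + 6)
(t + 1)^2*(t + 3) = t^3 + 5*t^2 + 7*t + 3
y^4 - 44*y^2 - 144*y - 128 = (y - 8)*(y + 2)^2*(y + 4)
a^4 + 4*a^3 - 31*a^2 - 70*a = a*(a - 5)*(a + 2)*(a + 7)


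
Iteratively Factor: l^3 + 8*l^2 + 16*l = (l + 4)*(l^2 + 4*l) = l*(l + 4)*(l + 4)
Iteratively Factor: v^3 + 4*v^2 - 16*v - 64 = (v - 4)*(v^2 + 8*v + 16) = (v - 4)*(v + 4)*(v + 4)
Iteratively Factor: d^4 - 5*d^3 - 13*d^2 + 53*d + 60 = (d + 3)*(d^3 - 8*d^2 + 11*d + 20) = (d + 1)*(d + 3)*(d^2 - 9*d + 20) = (d - 4)*(d + 1)*(d + 3)*(d - 5)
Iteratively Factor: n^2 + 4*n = (n)*(n + 4)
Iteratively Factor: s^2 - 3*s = (s)*(s - 3)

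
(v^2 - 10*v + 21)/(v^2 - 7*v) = (v - 3)/v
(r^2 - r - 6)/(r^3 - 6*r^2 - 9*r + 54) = (r + 2)/(r^2 - 3*r - 18)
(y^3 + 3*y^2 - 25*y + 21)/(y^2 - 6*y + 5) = (y^2 + 4*y - 21)/(y - 5)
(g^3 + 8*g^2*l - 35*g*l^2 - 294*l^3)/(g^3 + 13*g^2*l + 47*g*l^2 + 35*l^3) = (g^2 + g*l - 42*l^2)/(g^2 + 6*g*l + 5*l^2)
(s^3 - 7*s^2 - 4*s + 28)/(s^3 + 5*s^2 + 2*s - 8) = (s^2 - 9*s + 14)/(s^2 + 3*s - 4)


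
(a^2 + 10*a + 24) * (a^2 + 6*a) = a^4 + 16*a^3 + 84*a^2 + 144*a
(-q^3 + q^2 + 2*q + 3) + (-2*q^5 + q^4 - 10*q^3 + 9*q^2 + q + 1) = -2*q^5 + q^4 - 11*q^3 + 10*q^2 + 3*q + 4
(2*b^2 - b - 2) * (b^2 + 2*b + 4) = 2*b^4 + 3*b^3 + 4*b^2 - 8*b - 8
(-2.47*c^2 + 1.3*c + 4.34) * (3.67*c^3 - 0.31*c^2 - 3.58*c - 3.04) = -9.0649*c^5 + 5.5367*c^4 + 24.3674*c^3 + 1.5094*c^2 - 19.4892*c - 13.1936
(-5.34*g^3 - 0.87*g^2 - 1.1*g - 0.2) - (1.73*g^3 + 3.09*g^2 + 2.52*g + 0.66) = -7.07*g^3 - 3.96*g^2 - 3.62*g - 0.86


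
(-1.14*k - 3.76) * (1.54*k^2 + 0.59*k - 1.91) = -1.7556*k^3 - 6.463*k^2 - 0.0410000000000004*k + 7.1816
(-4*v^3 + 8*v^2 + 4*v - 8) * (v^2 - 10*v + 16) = -4*v^5 + 48*v^4 - 140*v^3 + 80*v^2 + 144*v - 128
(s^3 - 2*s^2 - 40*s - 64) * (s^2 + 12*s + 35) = s^5 + 10*s^4 - 29*s^3 - 614*s^2 - 2168*s - 2240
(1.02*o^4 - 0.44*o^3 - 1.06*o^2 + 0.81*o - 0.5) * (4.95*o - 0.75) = 5.049*o^5 - 2.943*o^4 - 4.917*o^3 + 4.8045*o^2 - 3.0825*o + 0.375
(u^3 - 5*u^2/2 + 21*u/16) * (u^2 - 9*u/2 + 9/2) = u^5 - 7*u^4 + 273*u^3/16 - 549*u^2/32 + 189*u/32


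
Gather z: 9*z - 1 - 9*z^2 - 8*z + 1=-9*z^2 + z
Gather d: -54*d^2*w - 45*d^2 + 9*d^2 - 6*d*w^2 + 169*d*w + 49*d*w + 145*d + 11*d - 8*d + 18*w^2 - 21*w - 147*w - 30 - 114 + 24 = d^2*(-54*w - 36) + d*(-6*w^2 + 218*w + 148) + 18*w^2 - 168*w - 120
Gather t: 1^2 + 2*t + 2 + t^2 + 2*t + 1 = t^2 + 4*t + 4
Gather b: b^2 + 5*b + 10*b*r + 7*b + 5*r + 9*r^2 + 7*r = b^2 + b*(10*r + 12) + 9*r^2 + 12*r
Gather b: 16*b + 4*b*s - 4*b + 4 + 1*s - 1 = b*(4*s + 12) + s + 3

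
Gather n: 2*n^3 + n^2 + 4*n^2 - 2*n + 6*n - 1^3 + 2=2*n^3 + 5*n^2 + 4*n + 1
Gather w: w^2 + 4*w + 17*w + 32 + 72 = w^2 + 21*w + 104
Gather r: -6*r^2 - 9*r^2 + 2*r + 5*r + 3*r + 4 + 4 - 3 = -15*r^2 + 10*r + 5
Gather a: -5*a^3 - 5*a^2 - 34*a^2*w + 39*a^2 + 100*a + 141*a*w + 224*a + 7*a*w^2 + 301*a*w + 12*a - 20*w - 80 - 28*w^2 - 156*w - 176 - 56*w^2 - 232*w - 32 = -5*a^3 + a^2*(34 - 34*w) + a*(7*w^2 + 442*w + 336) - 84*w^2 - 408*w - 288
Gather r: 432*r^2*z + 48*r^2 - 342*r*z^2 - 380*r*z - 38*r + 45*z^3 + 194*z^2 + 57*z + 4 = r^2*(432*z + 48) + r*(-342*z^2 - 380*z - 38) + 45*z^3 + 194*z^2 + 57*z + 4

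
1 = 1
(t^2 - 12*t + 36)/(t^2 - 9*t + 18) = (t - 6)/(t - 3)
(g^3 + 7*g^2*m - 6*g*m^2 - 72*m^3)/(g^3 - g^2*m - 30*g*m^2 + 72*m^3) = (g + 4*m)/(g - 4*m)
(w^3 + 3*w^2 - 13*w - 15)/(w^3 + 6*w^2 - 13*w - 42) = (w^2 + 6*w + 5)/(w^2 + 9*w + 14)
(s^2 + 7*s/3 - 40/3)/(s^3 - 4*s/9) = 3*(3*s^2 + 7*s - 40)/(s*(9*s^2 - 4))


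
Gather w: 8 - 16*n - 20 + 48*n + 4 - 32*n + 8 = 0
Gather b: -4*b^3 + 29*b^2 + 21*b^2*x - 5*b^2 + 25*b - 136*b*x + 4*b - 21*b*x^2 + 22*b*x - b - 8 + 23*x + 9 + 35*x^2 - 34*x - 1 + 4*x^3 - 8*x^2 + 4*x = -4*b^3 + b^2*(21*x + 24) + b*(-21*x^2 - 114*x + 28) + 4*x^3 + 27*x^2 - 7*x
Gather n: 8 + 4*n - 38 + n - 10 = 5*n - 40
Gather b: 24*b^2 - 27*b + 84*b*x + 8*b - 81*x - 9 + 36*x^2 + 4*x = 24*b^2 + b*(84*x - 19) + 36*x^2 - 77*x - 9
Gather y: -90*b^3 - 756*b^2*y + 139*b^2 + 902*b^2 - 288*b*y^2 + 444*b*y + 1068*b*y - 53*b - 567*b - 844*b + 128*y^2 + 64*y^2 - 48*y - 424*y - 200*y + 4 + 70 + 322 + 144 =-90*b^3 + 1041*b^2 - 1464*b + y^2*(192 - 288*b) + y*(-756*b^2 + 1512*b - 672) + 540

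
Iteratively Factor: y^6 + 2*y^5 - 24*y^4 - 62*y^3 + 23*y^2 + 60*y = (y + 1)*(y^5 + y^4 - 25*y^3 - 37*y^2 + 60*y) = (y - 5)*(y + 1)*(y^4 + 6*y^3 + 5*y^2 - 12*y) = (y - 5)*(y + 1)*(y + 3)*(y^3 + 3*y^2 - 4*y) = (y - 5)*(y + 1)*(y + 3)*(y + 4)*(y^2 - y) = y*(y - 5)*(y + 1)*(y + 3)*(y + 4)*(y - 1)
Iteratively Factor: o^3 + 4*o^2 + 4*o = (o)*(o^2 + 4*o + 4) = o*(o + 2)*(o + 2)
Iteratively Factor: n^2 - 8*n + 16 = (n - 4)*(n - 4)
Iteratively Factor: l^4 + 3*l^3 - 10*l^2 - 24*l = (l)*(l^3 + 3*l^2 - 10*l - 24) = l*(l + 4)*(l^2 - l - 6) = l*(l - 3)*(l + 4)*(l + 2)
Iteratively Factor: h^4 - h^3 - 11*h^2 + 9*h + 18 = (h + 1)*(h^3 - 2*h^2 - 9*h + 18) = (h - 2)*(h + 1)*(h^2 - 9) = (h - 3)*(h - 2)*(h + 1)*(h + 3)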